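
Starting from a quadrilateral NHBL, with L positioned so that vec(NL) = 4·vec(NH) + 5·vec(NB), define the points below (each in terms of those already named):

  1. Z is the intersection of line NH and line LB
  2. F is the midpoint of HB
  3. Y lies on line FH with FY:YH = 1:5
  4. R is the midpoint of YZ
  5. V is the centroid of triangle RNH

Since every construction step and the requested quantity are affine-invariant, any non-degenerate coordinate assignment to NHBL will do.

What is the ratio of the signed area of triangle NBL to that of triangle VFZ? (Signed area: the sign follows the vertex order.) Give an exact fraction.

[NBL]:[VFZ] = -144/19

Assign N = (0, 0), H = (1, 0), B = (0, 1), L = (4, 5) — the answer is frame-independent, so this choice is without loss of generality.
1. Z is the intersection of line NH and line LB ⇒ Z = (-1, 0)
2. F is the midpoint of HB ⇒ F = (1/2, 1/2)
3. Y lies on line FH with FY:YH = 1:5 ⇒ Y = (7/12, 5/12)
4. R is the midpoint of YZ ⇒ R = (-5/24, 5/24)
5. V is the centroid of triangle RNH ⇒ V = (19/72, 5/72)
2·[NBL] = -4, 2·[VFZ] = 19/36
[NBL]:[VFZ] = -4:19/36 = -144/19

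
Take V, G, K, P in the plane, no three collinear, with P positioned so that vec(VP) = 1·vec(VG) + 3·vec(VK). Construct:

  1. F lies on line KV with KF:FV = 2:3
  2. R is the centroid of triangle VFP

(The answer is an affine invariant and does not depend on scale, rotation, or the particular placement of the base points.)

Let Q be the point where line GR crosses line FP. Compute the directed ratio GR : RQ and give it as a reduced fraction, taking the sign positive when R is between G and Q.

Choose coordinates V = (0, 0), G = (1, 0), K = (0, 1), P = (1, 3).
1. F lies on line KV with KF:FV = 2:3 ⇒ F = (0, 3/5)
2. R is the centroid of triangle VFP ⇒ R = (1/3, 6/5)
line GR meets FP at Q = (2/7, 9/7)
R = G + t·(Q−G) with t = 14/15, so GR:RQ = 14/15:1/15

GR:RQ = 14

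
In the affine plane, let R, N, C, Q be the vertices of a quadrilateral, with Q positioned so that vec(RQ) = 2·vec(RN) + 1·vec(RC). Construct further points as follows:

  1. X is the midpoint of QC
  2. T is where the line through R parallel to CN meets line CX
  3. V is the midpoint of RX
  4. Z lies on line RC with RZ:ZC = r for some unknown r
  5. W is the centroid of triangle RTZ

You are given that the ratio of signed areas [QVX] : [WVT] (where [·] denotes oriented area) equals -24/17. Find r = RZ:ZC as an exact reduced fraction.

r = 5/3

Assign R = (0, 0), N = (1, 0), C = (0, 1), Q = (2, 1) — the answer is frame-independent, so this choice is without loss of generality.
1. X is the midpoint of QC ⇒ X = (1, 1)
2. T is where the line through R parallel to CN meets line CX ⇒ T = (-1, 1)
3. V is the midpoint of RX ⇒ V = (1/2, 1/2)
4. With RZ:ZC = r, write λ = r/(r+1) so Z = R + λ·(C−R); Z is affine-linear in λ
5. W is the centroid of triangle RTZ ⇒ W is an affine combination of earlier points and hence also affine-linear in λ
Every point depending on Z is an affine combination of Z and λ-independent points, so each such coordinate is linear in λ; the λ² term in each signed area is a multiple of (C−R)×(C−R) = 0, so 2·[QVX] and 2·[WVT] are each linear in λ. Evaluating at λ=0 and λ=1:
  2·[QVX] = -1/2,   2·[WVT] = -1/2·λ + 2/3
So [QVX]:[WVT] = (-1/2) / (-1/2·λ + 2/3). Setting this equal to -24/17:
  -1/2 = -24/17·(-1/2·λ + 2/3)  ⇒  λ = 5/8
Then r = λ/(1−λ) = (5/8)/(3/8) = 5/3. Check: with r = 5/3, Z = (0, 5/8) and [QVX]:[WVT] = -24/17 as required.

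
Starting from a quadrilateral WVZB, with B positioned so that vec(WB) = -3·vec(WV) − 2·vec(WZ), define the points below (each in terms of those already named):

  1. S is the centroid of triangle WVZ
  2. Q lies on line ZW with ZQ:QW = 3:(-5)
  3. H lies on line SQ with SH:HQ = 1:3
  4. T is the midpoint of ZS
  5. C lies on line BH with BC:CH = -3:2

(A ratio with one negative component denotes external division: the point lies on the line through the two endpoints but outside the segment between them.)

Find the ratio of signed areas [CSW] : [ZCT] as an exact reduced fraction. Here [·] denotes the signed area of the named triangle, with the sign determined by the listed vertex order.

[CSW]:[ZCT] = -2/153

Work in coordinates with W = (0, 0), V = (1, 0), Z = (0, 1), B = (-3, -2).
1. S is the centroid of triangle WVZ ⇒ S = (1/3, 1/3)
2. Q lies on line ZW with ZQ:QW = 3:(-5) ⇒ Q = (0, 5/2)
3. H lies on line SQ with SH:HQ = 1:3 ⇒ H = (1/4, 7/8)
4. T is the midpoint of ZS ⇒ T = (1/6, 2/3)
5. C lies on line BH with BC:CH = -3:2 ⇒ C = (27/4, 53/8)
2·[CSW] = 1/24, 2·[ZCT] = -51/16
[CSW]:[ZCT] = 1/24:-51/16 = -2/153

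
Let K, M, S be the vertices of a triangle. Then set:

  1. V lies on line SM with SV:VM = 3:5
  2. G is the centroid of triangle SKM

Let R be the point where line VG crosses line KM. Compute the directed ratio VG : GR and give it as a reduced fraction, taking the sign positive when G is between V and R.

Choose coordinates K = (0, 0), M = (1, 0), S = (0, 1).
1. V lies on line SM with SV:VM = 3:5 ⇒ V = (3/8, 5/8)
2. G is the centroid of triangle SKM ⇒ G = (1/3, 1/3)
line VG meets KM at R = (2/7, 0)
G = V + t·(R−V) with t = 7/15, so VG:GR = 7/15:8/15

VG:GR = 7/8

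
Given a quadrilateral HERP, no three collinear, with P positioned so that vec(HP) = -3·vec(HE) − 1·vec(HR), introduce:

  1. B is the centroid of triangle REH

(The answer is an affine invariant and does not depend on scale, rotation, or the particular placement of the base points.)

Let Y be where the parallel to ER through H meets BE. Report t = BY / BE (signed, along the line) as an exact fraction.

Set H = (0, 0), E = (1, 0), R = (0, 1), P = (-3, -1); any affine frame gives the same invariant.
1. B is the centroid of triangle REH ⇒ B = (1/3, 1/3)
through H parallel to ER: direction (-1, 1); meets BE at Y = (-1, 1)
Y = B + t·(E−B) with t = -2

t = -2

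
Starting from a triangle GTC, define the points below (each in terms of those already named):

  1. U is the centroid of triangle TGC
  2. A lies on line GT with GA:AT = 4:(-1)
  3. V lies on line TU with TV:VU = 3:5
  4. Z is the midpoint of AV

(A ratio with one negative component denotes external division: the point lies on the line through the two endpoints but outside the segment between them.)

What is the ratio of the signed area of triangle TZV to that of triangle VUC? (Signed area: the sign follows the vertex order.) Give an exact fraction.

[TZV]:[VUC] = -1/10

Set G = (0, 0), T = (1, 0), C = (0, 1); any affine frame gives the same invariant.
1. U is the centroid of triangle TGC ⇒ U = (1/3, 1/3)
2. A lies on line GT with GA:AT = 4:(-1) ⇒ A = (4/3, 0)
3. V lies on line TU with TV:VU = 3:5 ⇒ V = (3/4, 1/8)
4. Z is the midpoint of AV ⇒ Z = (25/24, 1/16)
2·[TZV] = 1/48, 2·[VUC] = -5/24
[TZV]:[VUC] = 1/48:-5/24 = -1/10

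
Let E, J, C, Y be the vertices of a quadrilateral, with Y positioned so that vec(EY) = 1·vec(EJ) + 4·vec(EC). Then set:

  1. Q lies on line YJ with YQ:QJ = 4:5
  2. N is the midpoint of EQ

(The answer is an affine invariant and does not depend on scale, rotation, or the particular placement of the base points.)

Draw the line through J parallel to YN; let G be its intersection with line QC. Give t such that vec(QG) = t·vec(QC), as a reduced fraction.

t = -20/41

Choose coordinates E = (0, 0), J = (1, 0), C = (0, 1), Y = (1, 4).
1. Q lies on line YJ with YQ:QJ = 4:5 ⇒ Q = (1, 20/9)
2. N is the midpoint of EQ ⇒ N = (1/2, 10/9)
through J parallel to YN: direction (-1/2, -26/9); meets QC at G = (61/41, 1040/369)
G = Q + t·(C−Q) with t = -20/41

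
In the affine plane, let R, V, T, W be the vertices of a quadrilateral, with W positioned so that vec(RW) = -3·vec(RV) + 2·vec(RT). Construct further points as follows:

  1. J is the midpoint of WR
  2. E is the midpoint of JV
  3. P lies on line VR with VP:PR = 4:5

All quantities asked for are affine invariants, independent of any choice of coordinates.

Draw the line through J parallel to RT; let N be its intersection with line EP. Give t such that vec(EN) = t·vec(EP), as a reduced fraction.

Choose coordinates R = (0, 0), V = (1, 0), T = (0, 1), W = (-3, 2).
1. J is the midpoint of WR ⇒ J = (-3/2, 1)
2. E is the midpoint of JV ⇒ E = (-1/4, 1/2)
3. P lies on line VR with VP:PR = 4:5 ⇒ P = (5/9, 0)
through J parallel to RT: direction (0, 1); meets EP at N = (-3/2, 37/29)
N = E + t·(P−E) with t = -45/29

t = -45/29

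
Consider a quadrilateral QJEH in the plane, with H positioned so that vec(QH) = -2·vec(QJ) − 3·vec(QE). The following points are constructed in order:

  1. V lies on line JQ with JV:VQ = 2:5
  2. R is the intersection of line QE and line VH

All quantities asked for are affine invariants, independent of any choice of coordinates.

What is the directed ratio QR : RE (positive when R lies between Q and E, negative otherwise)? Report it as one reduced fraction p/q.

Choose coordinates Q = (0, 0), J = (1, 0), E = (0, 1), H = (-2, -3).
1. V lies on line JQ with JV:VQ = 2:5 ⇒ V = (5/7, 0)
2. R is the intersection of line QE and line VH ⇒ R = (0, -15/19)
R = Q + t·(E−Q) with t = -15/19, so QR:RE = t:(1−t) = -15/19:34/19

QR:RE = -15/34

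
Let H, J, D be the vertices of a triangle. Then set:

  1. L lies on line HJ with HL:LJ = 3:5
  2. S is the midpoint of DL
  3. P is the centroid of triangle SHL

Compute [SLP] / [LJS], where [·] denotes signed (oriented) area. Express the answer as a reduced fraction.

[SLP]:[LJS] = -1/5

Choose coordinates H = (0, 0), J = (1, 0), D = (0, 1).
1. L lies on line HJ with HL:LJ = 3:5 ⇒ L = (3/8, 0)
2. S is the midpoint of DL ⇒ S = (3/16, 1/2)
3. P is the centroid of triangle SHL ⇒ P = (3/16, 1/6)
2·[SLP] = -1/16, 2·[LJS] = 5/16
[SLP]:[LJS] = -1/16:5/16 = -1/5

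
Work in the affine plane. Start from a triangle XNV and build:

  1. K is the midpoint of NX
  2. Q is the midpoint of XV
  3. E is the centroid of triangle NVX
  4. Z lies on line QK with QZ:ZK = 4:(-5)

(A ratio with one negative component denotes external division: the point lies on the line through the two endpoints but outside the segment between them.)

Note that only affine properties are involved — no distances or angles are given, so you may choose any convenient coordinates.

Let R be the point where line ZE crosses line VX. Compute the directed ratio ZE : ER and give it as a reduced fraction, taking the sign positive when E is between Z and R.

Work in coordinates with X = (0, 0), N = (1, 0), V = (0, 1).
1. K is the midpoint of NX ⇒ K = (1/2, 0)
2. Q is the midpoint of XV ⇒ Q = (0, 1/2)
3. E is the centroid of triangle NVX ⇒ E = (1/3, 1/3)
4. Z lies on line QK with QZ:ZK = 4:(-5) ⇒ Z = (-2, 5/2)
line ZE meets VX at R = (0, 9/14)
E = Z + t·(R−Z) with t = 7/6, so ZE:ER = 7/6:-1/6

ZE:ER = -7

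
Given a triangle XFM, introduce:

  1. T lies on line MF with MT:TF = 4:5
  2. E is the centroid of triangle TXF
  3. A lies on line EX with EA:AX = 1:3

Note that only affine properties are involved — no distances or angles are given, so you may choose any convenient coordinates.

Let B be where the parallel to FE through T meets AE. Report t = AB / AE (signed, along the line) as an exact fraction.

Set X = (0, 0), F = (1, 0), M = (0, 1); any affine frame gives the same invariant.
1. T lies on line MF with MT:TF = 4:5 ⇒ T = (4/9, 5/9)
2. E is the centroid of triangle TXF ⇒ E = (13/27, 5/27)
3. A lies on line EX with EA:AX = 1:3 ⇒ A = (13/36, 5/36)
through T parallel to FE: direction (-14/27, 5/27); meets AE at B = (26/27, 10/27)
B = A + t·(E−A) with t = 5

t = 5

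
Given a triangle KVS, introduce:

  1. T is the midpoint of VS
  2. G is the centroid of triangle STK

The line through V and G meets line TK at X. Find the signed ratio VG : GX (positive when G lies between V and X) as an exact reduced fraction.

VG:GX = -4

Set K = (0, 0), V = (1, 0), S = (0, 1); any affine frame gives the same invariant.
1. T is the midpoint of VS ⇒ T = (1/2, 1/2)
2. G is the centroid of triangle STK ⇒ G = (1/6, 1/2)
line VG meets TK at X = (3/8, 3/8)
G = V + t·(X−V) with t = 4/3, so VG:GX = 4/3:-1/3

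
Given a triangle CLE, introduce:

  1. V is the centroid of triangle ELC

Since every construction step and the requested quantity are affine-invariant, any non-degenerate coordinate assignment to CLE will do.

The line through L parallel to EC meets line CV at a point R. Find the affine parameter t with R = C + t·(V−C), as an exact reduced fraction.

Work in coordinates with C = (0, 0), L = (1, 0), E = (0, 1).
1. V is the centroid of triangle ELC ⇒ V = (1/3, 1/3)
through L parallel to EC: direction (0, -1); meets CV at R = (1, 1)
R = C + t·(V−C) with t = 3

t = 3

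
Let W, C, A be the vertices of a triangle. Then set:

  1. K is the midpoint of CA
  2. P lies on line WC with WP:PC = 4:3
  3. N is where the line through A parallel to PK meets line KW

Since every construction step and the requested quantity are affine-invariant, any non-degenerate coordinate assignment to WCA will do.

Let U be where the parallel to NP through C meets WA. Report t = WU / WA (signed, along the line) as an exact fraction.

t = 7/25

Set W = (0, 0), C = (1, 0), A = (0, 1); any affine frame gives the same invariant.
1. K is the midpoint of CA ⇒ K = (1/2, 1/2)
2. P lies on line WC with WP:PC = 4:3 ⇒ P = (4/7, 0)
3. N is where the line through A parallel to PK meets line KW ⇒ N = (1/8, 1/8)
through C parallel to NP: direction (25/56, -1/8); meets WA at U = (0, 7/25)
U = W + t·(A−W) with t = 7/25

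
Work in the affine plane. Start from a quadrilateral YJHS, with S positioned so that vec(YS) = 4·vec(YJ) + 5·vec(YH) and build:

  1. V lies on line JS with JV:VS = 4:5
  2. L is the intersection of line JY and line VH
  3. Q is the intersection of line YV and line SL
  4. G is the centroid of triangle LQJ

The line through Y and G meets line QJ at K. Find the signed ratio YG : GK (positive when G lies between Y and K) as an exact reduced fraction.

Assign Y = (0, 0), J = (1, 0), H = (0, 1), S = (4, 5) — the answer is frame-independent, so this choice is without loss of generality.
1. V lies on line JS with JV:VS = 4:5 ⇒ V = (7/3, 20/9)
2. L is the intersection of line JY and line VH ⇒ L = (-21/11, 0)
3. Q is the intersection of line YV and line SL ⇒ Q = (441/29, 420/29)
4. G is the centroid of triangle LQJ ⇒ G = (4561/957, 140/29)
line YG meets QJ at K = (4561/29, 4620/29)
G = Y + t·(K−Y) with t = 1/33, so YG:GK = 1/33:32/33

YG:GK = 1/32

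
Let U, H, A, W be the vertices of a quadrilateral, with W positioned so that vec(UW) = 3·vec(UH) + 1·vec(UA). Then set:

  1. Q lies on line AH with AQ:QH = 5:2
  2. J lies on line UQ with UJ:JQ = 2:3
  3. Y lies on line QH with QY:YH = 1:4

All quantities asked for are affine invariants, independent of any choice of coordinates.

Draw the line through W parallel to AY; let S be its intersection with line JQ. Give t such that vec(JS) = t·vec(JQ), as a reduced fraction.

t = 6

Work in coordinates with U = (0, 0), H = (1, 0), A = (0, 1), W = (3, 1).
1. Q lies on line AH with AQ:QH = 5:2 ⇒ Q = (5/7, 2/7)
2. J lies on line UQ with UJ:JQ = 2:3 ⇒ J = (2/7, 4/35)
3. Y lies on line QH with QY:YH = 1:4 ⇒ Y = (27/35, 8/35)
through W parallel to AY: direction (27/35, -27/35); meets JQ at S = (20/7, 8/7)
S = J + t·(Q−J) with t = 6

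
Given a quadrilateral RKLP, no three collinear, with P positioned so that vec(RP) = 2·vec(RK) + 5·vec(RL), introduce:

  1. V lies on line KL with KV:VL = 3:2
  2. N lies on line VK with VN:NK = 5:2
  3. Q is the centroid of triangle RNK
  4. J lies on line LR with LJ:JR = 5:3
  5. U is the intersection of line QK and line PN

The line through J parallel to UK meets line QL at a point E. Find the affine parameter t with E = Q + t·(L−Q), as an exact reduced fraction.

Work in coordinates with R = (0, 0), K = (1, 0), L = (0, 1), P = (2, 5).
1. V lies on line KL with KV:VL = 3:2 ⇒ V = (2/5, 3/5)
2. N lies on line VK with VN:NK = 5:2 ⇒ N = (29/35, 6/35)
3. Q is the centroid of triangle RNK ⇒ Q = (64/105, 2/35)
4. J lies on line LR with LJ:JR = 5:3 ⇒ J = (0, 3/8)
5. U is the intersection of line QK and line PN ⇒ U = (139/175, 216/7175)
through J parallel to UK: direction (36/175, -216/7175); meets QL at E = (328/735, 607/1960)
E = Q + t·(L−Q) with t = 15/56

t = 15/56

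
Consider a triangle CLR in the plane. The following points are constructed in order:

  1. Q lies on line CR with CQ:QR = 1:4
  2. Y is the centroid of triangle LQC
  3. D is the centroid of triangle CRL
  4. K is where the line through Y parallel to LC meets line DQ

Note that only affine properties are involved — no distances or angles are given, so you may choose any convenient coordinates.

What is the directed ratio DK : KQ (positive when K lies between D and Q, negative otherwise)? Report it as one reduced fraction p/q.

DK:KQ = -2

Choose coordinates C = (0, 0), L = (1, 0), R = (0, 1).
1. Q lies on line CR with CQ:QR = 1:4 ⇒ Q = (0, 1/5)
2. Y is the centroid of triangle LQC ⇒ Y = (1/3, 1/15)
3. D is the centroid of triangle CRL ⇒ D = (1/3, 1/3)
4. K is where the line through Y parallel to LC meets line DQ ⇒ K = (-1/3, 1/15)
K = D + t·(Q−D) with t = 2, so DK:KQ = t:(1−t) = 2:-1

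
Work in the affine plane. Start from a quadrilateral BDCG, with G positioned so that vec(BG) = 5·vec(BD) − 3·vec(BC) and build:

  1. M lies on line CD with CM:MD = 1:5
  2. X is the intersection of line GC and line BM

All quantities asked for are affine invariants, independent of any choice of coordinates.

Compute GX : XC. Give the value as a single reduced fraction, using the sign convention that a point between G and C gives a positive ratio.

GX:XC = 28

Set B = (0, 0), D = (1, 0), C = (0, 1), G = (5, -3); any affine frame gives the same invariant.
1. M lies on line CD with CM:MD = 1:5 ⇒ M = (1/6, 5/6)
2. X is the intersection of line GC and line BM ⇒ X = (5/29, 25/29)
X = G + t·(C−G) with t = 28/29, so GX:XC = t:(1−t) = 28/29:1/29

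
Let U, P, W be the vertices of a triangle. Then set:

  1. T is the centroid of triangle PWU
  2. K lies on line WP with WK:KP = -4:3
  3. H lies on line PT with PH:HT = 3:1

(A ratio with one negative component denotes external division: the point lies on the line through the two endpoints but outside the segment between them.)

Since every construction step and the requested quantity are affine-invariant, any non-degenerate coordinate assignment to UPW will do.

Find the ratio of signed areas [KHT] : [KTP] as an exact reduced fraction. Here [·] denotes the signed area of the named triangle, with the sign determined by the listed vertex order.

[KHT]:[KTP] = -1/4

Set U = (0, 0), P = (1, 0), W = (0, 1); any affine frame gives the same invariant.
1. T is the centroid of triangle PWU ⇒ T = (1/3, 1/3)
2. K lies on line WP with WK:KP = -4:3 ⇒ K = (4, -3)
3. H lies on line PT with PH:HT = 3:1 ⇒ H = (1/2, 1/4)
2·[KHT] = 1/4, 2·[KTP] = -1
[KHT]:[KTP] = 1/4:-1 = -1/4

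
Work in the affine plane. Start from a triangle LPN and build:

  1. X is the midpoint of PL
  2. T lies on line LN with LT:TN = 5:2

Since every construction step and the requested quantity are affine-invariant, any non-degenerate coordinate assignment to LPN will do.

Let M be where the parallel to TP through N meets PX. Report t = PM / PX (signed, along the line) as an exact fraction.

t = -4/5

Work in coordinates with L = (0, 0), P = (1, 0), N = (0, 1).
1. X is the midpoint of PL ⇒ X = (1/2, 0)
2. T lies on line LN with LT:TN = 5:2 ⇒ T = (0, 5/7)
through N parallel to TP: direction (1, -5/7); meets PX at M = (7/5, 0)
M = P + t·(X−P) with t = -4/5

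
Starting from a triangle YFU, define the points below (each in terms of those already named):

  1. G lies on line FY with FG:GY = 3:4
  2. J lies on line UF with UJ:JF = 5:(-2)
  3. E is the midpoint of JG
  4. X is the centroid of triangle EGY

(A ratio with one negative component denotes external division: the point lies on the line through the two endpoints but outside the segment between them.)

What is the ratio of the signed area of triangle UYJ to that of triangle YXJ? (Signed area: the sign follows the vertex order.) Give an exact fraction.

Set Y = (0, 0), F = (1, 0), U = (0, 1); any affine frame gives the same invariant.
1. G lies on line FY with FG:GY = 3:4 ⇒ G = (4/7, 0)
2. J lies on line UF with UJ:JF = 5:(-2) ⇒ J = (5/3, -2/3)
3. E is the midpoint of JG ⇒ E = (47/42, -1/3)
4. X is the centroid of triangle EGY ⇒ X = (71/126, -1/9)
2·[UYJ] = 5/3, 2·[YXJ] = -4/21
[UYJ]:[YXJ] = 5/3:-4/21 = -35/4

[UYJ]:[YXJ] = -35/4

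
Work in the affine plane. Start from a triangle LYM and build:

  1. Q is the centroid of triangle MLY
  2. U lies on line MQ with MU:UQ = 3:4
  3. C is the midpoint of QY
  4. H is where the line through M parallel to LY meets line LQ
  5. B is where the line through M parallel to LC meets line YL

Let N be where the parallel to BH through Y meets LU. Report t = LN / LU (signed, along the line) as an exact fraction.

t = -7/24

Choose coordinates L = (0, 0), Y = (1, 0), M = (0, 1).
1. Q is the centroid of triangle MLY ⇒ Q = (1/3, 1/3)
2. U lies on line MQ with MU:UQ = 3:4 ⇒ U = (1/7, 5/7)
3. C is the midpoint of QY ⇒ C = (2/3, 1/6)
4. H is where the line through M parallel to LY meets line LQ ⇒ H = (1, 1)
5. B is where the line through M parallel to LC meets line YL ⇒ B = (-4, 0)
through Y parallel to BH: direction (5, 1); meets LU at N = (-1/24, -5/24)
N = L + t·(U−L) with t = -7/24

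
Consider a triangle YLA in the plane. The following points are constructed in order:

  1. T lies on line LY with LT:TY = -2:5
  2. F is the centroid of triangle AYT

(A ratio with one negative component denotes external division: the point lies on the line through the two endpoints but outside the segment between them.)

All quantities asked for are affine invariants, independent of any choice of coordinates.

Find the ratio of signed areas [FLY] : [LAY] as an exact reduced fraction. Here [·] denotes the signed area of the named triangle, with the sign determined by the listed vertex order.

[FLY]:[LAY] = -1/3

Choose coordinates Y = (0, 0), L = (1, 0), A = (0, 1).
1. T lies on line LY with LT:TY = -2:5 ⇒ T = (5/3, 0)
2. F is the centroid of triangle AYT ⇒ F = (5/9, 1/3)
2·[FLY] = -1/3, 2·[LAY] = 1
[FLY]:[LAY] = -1/3:1 = -1/3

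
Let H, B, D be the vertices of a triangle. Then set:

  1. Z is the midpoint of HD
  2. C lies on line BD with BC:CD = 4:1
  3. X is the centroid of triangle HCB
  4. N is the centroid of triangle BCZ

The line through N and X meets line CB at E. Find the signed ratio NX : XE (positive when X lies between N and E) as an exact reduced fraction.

Set H = (0, 0), B = (1, 0), D = (0, 1); any affine frame gives the same invariant.
1. Z is the midpoint of HD ⇒ Z = (0, 1/2)
2. C lies on line BD with BC:CD = 4:1 ⇒ C = (1/5, 4/5)
3. X is the centroid of triangle HCB ⇒ X = (2/5, 4/15)
4. N is the centroid of triangle BCZ ⇒ N = (2/5, 13/30)
line NX meets CB at E = (2/5, 3/5)
X = N + t·(E−N) with t = -1, so NX:XE = -1:2

NX:XE = -1/2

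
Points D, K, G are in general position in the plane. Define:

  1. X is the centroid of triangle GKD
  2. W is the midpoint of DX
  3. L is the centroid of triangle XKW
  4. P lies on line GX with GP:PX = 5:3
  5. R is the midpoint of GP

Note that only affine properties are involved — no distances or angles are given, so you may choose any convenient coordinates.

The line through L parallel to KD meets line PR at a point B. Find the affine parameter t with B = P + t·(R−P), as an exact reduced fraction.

t = -2

Assign D = (0, 0), K = (1, 0), G = (0, 1) — the answer is frame-independent, so this choice is without loss of generality.
1. X is the centroid of triangle GKD ⇒ X = (1/3, 1/3)
2. W is the midpoint of DX ⇒ W = (1/6, 1/6)
3. L is the centroid of triangle XKW ⇒ L = (1/2, 1/6)
4. P lies on line GX with GP:PX = 5:3 ⇒ P = (5/24, 7/12)
5. R is the midpoint of GP ⇒ R = (5/48, 19/24)
through L parallel to KD: direction (-1, 0); meets PR at B = (5/12, 1/6)
B = P + t·(R−P) with t = -2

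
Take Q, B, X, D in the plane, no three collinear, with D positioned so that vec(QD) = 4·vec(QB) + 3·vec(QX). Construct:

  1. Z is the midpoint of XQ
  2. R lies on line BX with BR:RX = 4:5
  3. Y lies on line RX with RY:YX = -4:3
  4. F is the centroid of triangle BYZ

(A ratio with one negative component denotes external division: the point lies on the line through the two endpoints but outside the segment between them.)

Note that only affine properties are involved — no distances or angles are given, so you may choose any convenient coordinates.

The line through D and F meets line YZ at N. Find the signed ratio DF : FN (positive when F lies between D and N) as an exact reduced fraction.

DF:FN = 223/8

Assign Q = (0, 0), B = (1, 0), X = (0, 1), D = (4, 3) — the answer is frame-independent, so this choice is without loss of generality.
1. Z is the midpoint of XQ ⇒ Z = (0, 1/2)
2. R lies on line BX with BR:RX = 4:5 ⇒ R = (5/9, 4/9)
3. Y lies on line RX with RY:YX = -4:3 ⇒ Y = (-5/3, 8/3)
4. F is the centroid of triangle BYZ ⇒ F = (-2/9, 19/18)
line DF meets YZ at N = (-250/669, 1319/1338)
F = D + t·(N−D) with t = 223/231, so DF:FN = 223/231:8/231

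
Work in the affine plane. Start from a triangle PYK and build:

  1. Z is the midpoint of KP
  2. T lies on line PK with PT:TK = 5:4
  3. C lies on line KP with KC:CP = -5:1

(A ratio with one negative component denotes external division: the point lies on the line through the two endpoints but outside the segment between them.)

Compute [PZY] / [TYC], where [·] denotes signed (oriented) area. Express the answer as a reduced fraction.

Assign P = (0, 0), Y = (1, 0), K = (0, 1) — the answer is frame-independent, so this choice is without loss of generality.
1. Z is the midpoint of KP ⇒ Z = (0, 1/2)
2. T lies on line PK with PT:TK = 5:4 ⇒ T = (0, 5/9)
3. C lies on line KP with KC:CP = -5:1 ⇒ C = (0, -1/4)
2·[PZY] = -1/2, 2·[TYC] = -29/36
[PZY]:[TYC] = -1/2:-29/36 = 18/29

[PZY]:[TYC] = 18/29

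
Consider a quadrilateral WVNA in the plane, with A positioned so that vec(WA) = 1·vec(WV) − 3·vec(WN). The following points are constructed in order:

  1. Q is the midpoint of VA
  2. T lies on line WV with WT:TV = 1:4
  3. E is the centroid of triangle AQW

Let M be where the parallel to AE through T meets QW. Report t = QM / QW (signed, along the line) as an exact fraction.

t = 7/10

Set W = (0, 0), V = (1, 0), N = (0, 1), A = (1, -3); any affine frame gives the same invariant.
1. Q is the midpoint of VA ⇒ Q = (1, -3/2)
2. T lies on line WV with WT:TV = 1:4 ⇒ T = (1/5, 0)
3. E is the centroid of triangle AQW ⇒ E = (2/3, -3/2)
through T parallel to AE: direction (-1/3, 3/2); meets QW at M = (3/10, -9/20)
M = Q + t·(W−Q) with t = 7/10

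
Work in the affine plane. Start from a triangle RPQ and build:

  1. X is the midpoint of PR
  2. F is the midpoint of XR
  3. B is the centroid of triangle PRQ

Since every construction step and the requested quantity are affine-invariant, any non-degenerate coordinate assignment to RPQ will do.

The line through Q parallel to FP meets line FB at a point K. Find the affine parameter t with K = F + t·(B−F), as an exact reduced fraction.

Choose coordinates R = (0, 0), P = (1, 0), Q = (0, 1).
1. X is the midpoint of PR ⇒ X = (1/2, 0)
2. F is the midpoint of XR ⇒ F = (1/4, 0)
3. B is the centroid of triangle PRQ ⇒ B = (1/3, 1/3)
through Q parallel to FP: direction (3/4, 0); meets FB at K = (1/2, 1)
K = F + t·(B−F) with t = 3

t = 3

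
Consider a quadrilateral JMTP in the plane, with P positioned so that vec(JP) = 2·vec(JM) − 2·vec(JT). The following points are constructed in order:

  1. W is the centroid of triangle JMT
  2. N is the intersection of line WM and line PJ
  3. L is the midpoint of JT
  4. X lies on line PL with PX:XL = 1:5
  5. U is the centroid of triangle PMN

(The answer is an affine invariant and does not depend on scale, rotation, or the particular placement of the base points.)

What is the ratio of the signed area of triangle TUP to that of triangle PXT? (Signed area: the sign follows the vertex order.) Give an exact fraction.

[TUP]:[PXT] = -4

Assign J = (0, 0), M = (1, 0), T = (0, 1), P = (2, -2) — the answer is frame-independent, so this choice is without loss of generality.
1. W is the centroid of triangle JMT ⇒ W = (1/3, 1/3)
2. N is the intersection of line WM and line PJ ⇒ N = (-1, 1)
3. L is the midpoint of JT ⇒ L = (0, 1/2)
4. X lies on line PL with PX:XL = 1:5 ⇒ X = (5/3, -19/12)
5. U is the centroid of triangle PMN ⇒ U = (2/3, -1/3)
2·[TUP] = 2/3, 2·[PXT] = -1/6
[TUP]:[PXT] = 2/3:-1/6 = -4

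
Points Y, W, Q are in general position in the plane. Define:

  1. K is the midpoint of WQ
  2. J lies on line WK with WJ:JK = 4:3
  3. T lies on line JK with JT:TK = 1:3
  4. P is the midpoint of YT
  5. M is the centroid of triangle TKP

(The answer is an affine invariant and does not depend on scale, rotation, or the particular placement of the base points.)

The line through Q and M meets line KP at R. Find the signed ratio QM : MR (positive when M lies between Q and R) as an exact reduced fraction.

Choose coordinates Y = (0, 0), W = (1, 0), Q = (0, 1).
1. K is the midpoint of WQ ⇒ K = (1/2, 1/2)
2. J lies on line WK with WJ:JK = 4:3 ⇒ J = (5/7, 2/7)
3. T lies on line JK with JT:TK = 1:3 ⇒ T = (37/56, 19/56)
4. P is the midpoint of YT ⇒ P = (37/112, 19/112)
5. M is the centroid of triangle TKP ⇒ M = (167/336, 113/336)
line QM meets KP at R = (167/372, 149/372)
M = Q + t·(R−Q) with t = 31/28, so QM:MR = 31/28:-3/28

QM:MR = -31/3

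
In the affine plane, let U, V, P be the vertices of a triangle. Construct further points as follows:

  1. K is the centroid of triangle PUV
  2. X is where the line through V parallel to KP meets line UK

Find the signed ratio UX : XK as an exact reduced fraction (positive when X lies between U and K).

Set U = (0, 0), V = (1, 0), P = (0, 1); any affine frame gives the same invariant.
1. K is the centroid of triangle PUV ⇒ K = (1/3, 1/3)
2. X is where the line through V parallel to KP meets line UK ⇒ X = (2/3, 2/3)
X = U + t·(K−U) with t = 2, so UX:XK = t:(1−t) = 2:-1

UX:XK = -2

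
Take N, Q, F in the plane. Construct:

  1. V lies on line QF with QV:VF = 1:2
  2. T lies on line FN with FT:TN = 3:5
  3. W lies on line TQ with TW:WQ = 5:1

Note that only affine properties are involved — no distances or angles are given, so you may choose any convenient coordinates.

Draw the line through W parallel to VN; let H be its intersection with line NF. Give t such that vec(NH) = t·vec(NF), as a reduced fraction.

t = -5/16

Assign N = (0, 0), Q = (1, 0), F = (0, 1) — the answer is frame-independent, so this choice is without loss of generality.
1. V lies on line QF with QV:VF = 1:2 ⇒ V = (2/3, 1/3)
2. T lies on line FN with FT:TN = 3:5 ⇒ T = (0, 5/8)
3. W lies on line TQ with TW:WQ = 5:1 ⇒ W = (5/6, 5/48)
through W parallel to VN: direction (-2/3, -1/3); meets NF at H = (0, -5/16)
H = N + t·(F−N) with t = -5/16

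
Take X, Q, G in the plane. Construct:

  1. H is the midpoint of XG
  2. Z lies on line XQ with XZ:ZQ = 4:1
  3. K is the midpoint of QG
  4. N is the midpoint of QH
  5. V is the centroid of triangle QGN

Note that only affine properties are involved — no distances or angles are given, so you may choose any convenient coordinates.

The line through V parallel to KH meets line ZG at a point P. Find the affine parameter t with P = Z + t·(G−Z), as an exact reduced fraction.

t = 5/12

Set X = (0, 0), Q = (1, 0), G = (0, 1); any affine frame gives the same invariant.
1. H is the midpoint of XG ⇒ H = (0, 1/2)
2. Z lies on line XQ with XZ:ZQ = 4:1 ⇒ Z = (4/5, 0)
3. K is the midpoint of QG ⇒ K = (1/2, 1/2)
4. N is the midpoint of QH ⇒ N = (1/2, 1/4)
5. V is the centroid of triangle QGN ⇒ V = (1/2, 5/12)
through V parallel to KH: direction (-1/2, 0); meets ZG at P = (7/15, 5/12)
P = Z + t·(G−Z) with t = 5/12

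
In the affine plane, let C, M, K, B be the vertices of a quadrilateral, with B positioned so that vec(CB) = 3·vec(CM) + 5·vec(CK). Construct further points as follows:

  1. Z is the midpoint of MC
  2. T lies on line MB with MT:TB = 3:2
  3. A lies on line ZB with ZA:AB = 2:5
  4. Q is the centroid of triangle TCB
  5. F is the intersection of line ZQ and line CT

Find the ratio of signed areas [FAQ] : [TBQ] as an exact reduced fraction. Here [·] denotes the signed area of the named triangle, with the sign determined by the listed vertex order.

[FAQ]:[TBQ] = 6/91

Assign C = (0, 0), M = (1, 0), K = (0, 1), B = (3, 5) — the answer is frame-independent, so this choice is without loss of generality.
1. Z is the midpoint of MC ⇒ Z = (1/2, 0)
2. T lies on line MB with MT:TB = 3:2 ⇒ T = (11/5, 3)
3. A lies on line ZB with ZA:AB = 2:5 ⇒ A = (17/14, 10/7)
4. Q is the centroid of triangle TCB ⇒ Q = (26/15, 8/3)
5. F is the intersection of line ZQ and line CT ⇒ F = (88/65, 24/13)
2·[FAQ] = 4/91, 2·[TBQ] = 2/3
[FAQ]:[TBQ] = 4/91:2/3 = 6/91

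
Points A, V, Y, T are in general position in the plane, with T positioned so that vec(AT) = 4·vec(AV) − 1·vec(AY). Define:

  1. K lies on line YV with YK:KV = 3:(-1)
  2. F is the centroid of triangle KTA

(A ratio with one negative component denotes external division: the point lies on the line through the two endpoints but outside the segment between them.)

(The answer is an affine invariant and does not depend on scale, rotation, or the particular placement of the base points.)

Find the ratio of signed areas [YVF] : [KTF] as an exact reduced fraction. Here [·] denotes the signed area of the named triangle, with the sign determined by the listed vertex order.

[YVF]:[KTF] = 2

Work in coordinates with A = (0, 0), V = (1, 0), Y = (0, 1), T = (4, -1).
1. K lies on line YV with YK:KV = 3:(-1) ⇒ K = (3/2, -1/2)
2. F is the centroid of triangle KTA ⇒ F = (11/6, -1/2)
2·[YVF] = 1/3, 2·[KTF] = 1/6
[YVF]:[KTF] = 1/3:1/6 = 2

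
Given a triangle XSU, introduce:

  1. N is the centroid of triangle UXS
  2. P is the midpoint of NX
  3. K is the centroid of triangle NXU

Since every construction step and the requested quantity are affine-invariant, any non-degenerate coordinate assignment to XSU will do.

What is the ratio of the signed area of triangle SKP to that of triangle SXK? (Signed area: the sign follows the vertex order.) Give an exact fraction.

Set X = (0, 0), S = (1, 0), U = (0, 1); any affine frame gives the same invariant.
1. N is the centroid of triangle UXS ⇒ N = (1/3, 1/3)
2. P is the midpoint of NX ⇒ P = (1/6, 1/6)
3. K is the centroid of triangle NXU ⇒ K = (1/9, 4/9)
2·[SKP] = 2/9, 2·[SXK] = -4/9
[SKP]:[SXK] = 2/9:-4/9 = -1/2

[SKP]:[SXK] = -1/2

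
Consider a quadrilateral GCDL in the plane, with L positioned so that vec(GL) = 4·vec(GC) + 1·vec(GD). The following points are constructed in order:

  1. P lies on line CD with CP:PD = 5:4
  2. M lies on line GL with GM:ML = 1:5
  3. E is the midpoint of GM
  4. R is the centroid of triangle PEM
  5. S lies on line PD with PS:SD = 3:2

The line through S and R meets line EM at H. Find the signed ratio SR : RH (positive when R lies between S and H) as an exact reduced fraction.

SR:RH = 17/4

Choose coordinates G = (0, 0), C = (1, 0), D = (0, 1), L = (4, 1).
1. P lies on line CD with CP:PD = 5:4 ⇒ P = (4/9, 5/9)
2. M lies on line GL with GM:ML = 1:5 ⇒ M = (2/3, 1/6)
3. E is the midpoint of GM ⇒ E = (1/3, 1/12)
4. R is the centroid of triangle PEM ⇒ R = (13/27, 29/108)
5. S lies on line PD with PS:SD = 3:2 ⇒ S = (8/45, 37/45)
line SR meets EM at H = (47/85, 47/340)
R = S + t·(H−S) with t = 17/21, so SR:RH = 17/21:4/21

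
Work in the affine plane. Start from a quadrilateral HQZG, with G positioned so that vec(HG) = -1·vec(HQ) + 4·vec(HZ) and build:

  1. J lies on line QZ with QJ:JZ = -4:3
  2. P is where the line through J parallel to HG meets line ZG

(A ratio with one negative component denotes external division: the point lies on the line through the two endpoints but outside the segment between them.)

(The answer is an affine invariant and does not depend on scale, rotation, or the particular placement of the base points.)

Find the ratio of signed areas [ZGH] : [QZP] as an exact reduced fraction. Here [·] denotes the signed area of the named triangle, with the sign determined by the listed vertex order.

[ZGH]:[QZP] = -1/18

Assign H = (0, 0), Q = (1, 0), Z = (0, 1), G = (-1, 4) — the answer is frame-independent, so this choice is without loss of generality.
1. J lies on line QZ with QJ:JZ = -4:3 ⇒ J = (-3, 4)
2. P is where the line through J parallel to HG meets line ZG ⇒ P = (-9, 28)
2·[ZGH] = 1, 2·[QZP] = -18
[ZGH]:[QZP] = 1:-18 = -1/18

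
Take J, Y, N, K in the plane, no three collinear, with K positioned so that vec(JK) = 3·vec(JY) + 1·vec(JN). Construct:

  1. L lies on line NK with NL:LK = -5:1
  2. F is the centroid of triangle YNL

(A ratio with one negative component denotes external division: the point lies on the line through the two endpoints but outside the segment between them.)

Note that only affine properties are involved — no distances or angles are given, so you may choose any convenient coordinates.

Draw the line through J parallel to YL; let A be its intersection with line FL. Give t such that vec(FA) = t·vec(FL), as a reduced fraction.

Set J = (0, 0), Y = (1, 0), N = (0, 1), K = (3, 1); any affine frame gives the same invariant.
1. L lies on line NK with NL:LK = -5:1 ⇒ L = (15/4, 1)
2. F is the centroid of triangle YNL ⇒ F = (19/12, 2/3)
through J parallel to YL: direction (11/4, 1); meets FL at A = (121/60, 11/15)
A = F + t·(L−F) with t = 1/5

t = 1/5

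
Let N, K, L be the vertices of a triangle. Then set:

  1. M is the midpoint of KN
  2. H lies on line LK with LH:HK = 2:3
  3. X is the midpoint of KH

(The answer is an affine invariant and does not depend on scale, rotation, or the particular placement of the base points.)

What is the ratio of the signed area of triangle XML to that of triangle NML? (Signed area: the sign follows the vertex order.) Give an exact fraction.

Set N = (0, 0), K = (1, 0), L = (0, 1); any affine frame gives the same invariant.
1. M is the midpoint of KN ⇒ M = (1/2, 0)
2. H lies on line LK with LH:HK = 2:3 ⇒ H = (2/5, 3/5)
3. X is the midpoint of KH ⇒ X = (7/10, 3/10)
2·[XML] = -7/20, 2·[NML] = 1/2
[XML]:[NML] = -7/20:1/2 = -7/10

[XML]:[NML] = -7/10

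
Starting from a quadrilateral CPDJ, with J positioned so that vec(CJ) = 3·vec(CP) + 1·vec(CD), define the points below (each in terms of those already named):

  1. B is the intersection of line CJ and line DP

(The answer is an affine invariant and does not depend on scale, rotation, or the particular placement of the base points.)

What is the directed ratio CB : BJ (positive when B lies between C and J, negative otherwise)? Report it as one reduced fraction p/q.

CB:BJ = 1/3

Work in coordinates with C = (0, 0), P = (1, 0), D = (0, 1), J = (3, 1).
1. B is the intersection of line CJ and line DP ⇒ B = (3/4, 1/4)
B = C + t·(J−C) with t = 1/4, so CB:BJ = t:(1−t) = 1/4:3/4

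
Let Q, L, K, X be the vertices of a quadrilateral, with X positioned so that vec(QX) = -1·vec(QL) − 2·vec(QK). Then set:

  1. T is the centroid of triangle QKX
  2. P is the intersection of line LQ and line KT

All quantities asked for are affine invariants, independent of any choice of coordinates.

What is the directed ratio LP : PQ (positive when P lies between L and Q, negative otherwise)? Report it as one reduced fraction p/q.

Assign Q = (0, 0), L = (1, 0), K = (0, 1), X = (-1, -2) — the answer is frame-independent, so this choice is without loss of generality.
1. T is the centroid of triangle QKX ⇒ T = (-1/3, -1/3)
2. P is the intersection of line LQ and line KT ⇒ P = (-1/4, 0)
P = L + t·(Q−L) with t = 5/4, so LP:PQ = t:(1−t) = 5/4:-1/4

LP:PQ = -5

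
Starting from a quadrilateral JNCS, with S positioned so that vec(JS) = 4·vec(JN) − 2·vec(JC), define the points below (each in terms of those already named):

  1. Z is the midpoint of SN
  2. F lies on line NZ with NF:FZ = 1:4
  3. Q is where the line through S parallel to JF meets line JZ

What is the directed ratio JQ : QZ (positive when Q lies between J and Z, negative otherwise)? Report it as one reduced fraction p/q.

JQ:QZ = -9/5

Assign J = (0, 0), N = (1, 0), C = (0, 1), S = (4, -2) — the answer is frame-independent, so this choice is without loss of generality.
1. Z is the midpoint of SN ⇒ Z = (5/2, -1)
2. F lies on line NZ with NF:FZ = 1:4 ⇒ F = (13/10, -1/5)
3. Q is where the line through S parallel to JF meets line JZ ⇒ Q = (45/8, -9/4)
Q = J + t·(Z−J) with t = 9/4, so JQ:QZ = t:(1−t) = 9/4:-5/4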